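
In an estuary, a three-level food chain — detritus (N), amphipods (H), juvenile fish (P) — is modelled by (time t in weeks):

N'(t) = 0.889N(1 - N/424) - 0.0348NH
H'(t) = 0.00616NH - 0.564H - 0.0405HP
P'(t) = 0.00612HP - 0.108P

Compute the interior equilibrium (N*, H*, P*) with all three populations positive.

N* ≈ 131, H* ≈ 17.6, P* ≈ 6.01

From dP/dt = 0: 0.00612H* = 0.108, so H* = 17.6.
From dN/dt = 0: 0.889(1 - N*/424) = 0.0348·17.6, giving N* = 424·(1 - 0.691) = 131.
From dH/dt = 0: 0.00616·131 - 0.564 = 0.0405P*, so P* = 0.244/0.0405 = 6.01.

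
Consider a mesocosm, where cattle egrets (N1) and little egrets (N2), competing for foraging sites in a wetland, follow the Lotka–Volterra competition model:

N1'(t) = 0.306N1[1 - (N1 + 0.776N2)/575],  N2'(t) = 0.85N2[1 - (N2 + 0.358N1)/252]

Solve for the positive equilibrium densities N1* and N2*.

N1* ≈ 525, N2* ≈ 63.9

Setting both brackets to zero gives the nullclines N1 + 0.776N2 = 575 and 0.358N1 + N2 = 252.
Substituting N2 = 252 - 0.358N1 into the first: N1(1 - 0.776·0.358) = 575 - 0.776·252.
So N1* = 379/0.722 = 525, and then N2* = 252 - 0.358·525 = 63.9.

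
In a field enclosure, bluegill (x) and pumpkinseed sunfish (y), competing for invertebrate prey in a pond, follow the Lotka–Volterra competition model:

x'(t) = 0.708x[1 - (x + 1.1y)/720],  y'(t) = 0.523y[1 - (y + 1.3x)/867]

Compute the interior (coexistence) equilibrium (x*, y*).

x* ≈ 543, y* ≈ 160

Setting both brackets to zero gives the nullclines x + 1.1y = 720 and 1.3x + y = 867.
Substituting y = 867 - 1.3x into the first: x(1 - 1.1·1.3) = 720 - 1.1·867.
So x* = -234/-0.43 = 543, and then y* = 867 - 1.3·543 = 160.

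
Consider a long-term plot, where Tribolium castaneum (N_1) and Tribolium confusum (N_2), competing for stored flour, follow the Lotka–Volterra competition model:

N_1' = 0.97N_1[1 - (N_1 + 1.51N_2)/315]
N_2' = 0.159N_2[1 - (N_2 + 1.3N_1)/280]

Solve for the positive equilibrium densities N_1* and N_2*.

Setting both brackets to zero gives the nullclines N_1 + 1.51N_2 = 315 and 1.3N_1 + N_2 = 280.
Substituting N_2 = 280 - 1.3N_1 into the first: N_1(1 - 1.51·1.3) = 315 - 1.51·280.
So N_1* = -108/-0.963 = 112, and then N_2* = 280 - 1.3·112 = 134.

N_1* ≈ 112, N_2* ≈ 134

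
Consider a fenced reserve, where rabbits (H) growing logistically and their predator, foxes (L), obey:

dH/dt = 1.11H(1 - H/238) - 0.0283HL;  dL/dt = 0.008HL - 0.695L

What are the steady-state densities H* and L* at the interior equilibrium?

H* ≈ 86.9, L* ≈ 24.9

From dL/dt = 0 with L > 0: 0.008H* = 0.695, so H* = 86.9.
Substitute into dH/dt = 0: 1.11(1 - 86.9/238) = 0.0283L*.
The bracket is 0.635, giving L* = 0.705/0.0283 = 24.9.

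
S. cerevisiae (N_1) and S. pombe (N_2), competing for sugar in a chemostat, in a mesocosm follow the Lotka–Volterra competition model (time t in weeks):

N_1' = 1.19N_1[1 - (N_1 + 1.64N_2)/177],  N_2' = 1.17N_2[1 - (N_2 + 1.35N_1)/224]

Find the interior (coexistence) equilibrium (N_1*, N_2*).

N_1* ≈ 157, N_2* ≈ 12.3

Setting both brackets to zero gives the nullclines N_1 + 1.64N_2 = 177 and 1.35N_1 + N_2 = 224.
Substituting N_2 = 224 - 1.35N_1 into the first: N_1(1 - 1.64·1.35) = 177 - 1.64·224.
So N_1* = -190/-1.21 = 157, and then N_2* = 224 - 1.35·157 = 12.3.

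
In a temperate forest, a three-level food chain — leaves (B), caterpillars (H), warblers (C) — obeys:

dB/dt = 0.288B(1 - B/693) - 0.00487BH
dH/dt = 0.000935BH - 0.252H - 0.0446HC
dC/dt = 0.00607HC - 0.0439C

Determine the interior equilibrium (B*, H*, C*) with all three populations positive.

From dC/dt = 0: 0.00607H* = 0.0439, so H* = 7.23.
From dB/dt = 0: 0.288(1 - B*/693) = 0.00487·7.23, giving B* = 693·(1 - 0.122) = 608.
From dH/dt = 0: 0.000935·608 - 0.252 = 0.0446C*, so C* = 0.317/0.0446 = 7.1.

B* ≈ 608, H* ≈ 7.23, C* ≈ 7.1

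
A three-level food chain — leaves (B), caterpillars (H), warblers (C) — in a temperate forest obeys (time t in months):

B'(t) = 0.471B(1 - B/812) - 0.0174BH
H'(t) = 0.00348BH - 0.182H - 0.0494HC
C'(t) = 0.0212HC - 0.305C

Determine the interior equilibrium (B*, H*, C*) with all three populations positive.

From dC/dt = 0: 0.0212H* = 0.305, so H* = 14.4.
From dB/dt = 0: 0.471(1 - B*/812) = 0.0174·14.4, giving B* = 812·(1 - 0.531) = 380.
From dH/dt = 0: 0.00348·380 - 0.182 = 0.0494C*, so C* = 1.14/0.0494 = 23.1.

B* ≈ 380, H* ≈ 14.4, C* ≈ 23.1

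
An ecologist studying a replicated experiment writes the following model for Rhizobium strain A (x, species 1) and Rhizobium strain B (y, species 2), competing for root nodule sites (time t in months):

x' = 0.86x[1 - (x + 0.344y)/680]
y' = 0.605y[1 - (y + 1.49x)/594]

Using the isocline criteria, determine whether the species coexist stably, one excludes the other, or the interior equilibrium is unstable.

species 1 excludes species 2

Compare the nullcline intercepts: K1/α12 = 680/0.344 = 1980 > K2 = 594; K2/α21 = 594/1.49 = 399 < K1 = 680.
Since the inequalities point opposite ways, species 1 can invade but species 2 cannot.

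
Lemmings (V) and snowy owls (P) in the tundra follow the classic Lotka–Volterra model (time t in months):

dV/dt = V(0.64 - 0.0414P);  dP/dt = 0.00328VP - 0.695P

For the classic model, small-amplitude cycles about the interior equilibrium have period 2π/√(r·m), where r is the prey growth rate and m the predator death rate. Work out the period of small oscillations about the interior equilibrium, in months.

Here r = 0.64 and m = 0.695, so r·m = 0.445.
ω = √0.445 = 0.667 per month, hence T = 2π/ω ≈ 9.42 months.

T ≈ 9.42 months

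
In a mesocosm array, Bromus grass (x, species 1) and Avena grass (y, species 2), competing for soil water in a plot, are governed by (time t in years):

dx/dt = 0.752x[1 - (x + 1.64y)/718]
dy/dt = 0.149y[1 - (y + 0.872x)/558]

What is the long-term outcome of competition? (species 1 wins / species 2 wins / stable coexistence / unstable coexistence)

unstable coexistence (outcome depends on initial conditions)

Compare the nullcline intercepts: K1/α12 = 718/1.64 = 438 < K2 = 558; K2/α21 = 558/0.872 = 640 < K1 = 718.
Since both are reversed, neither can invade when rare; the interior point is a saddle.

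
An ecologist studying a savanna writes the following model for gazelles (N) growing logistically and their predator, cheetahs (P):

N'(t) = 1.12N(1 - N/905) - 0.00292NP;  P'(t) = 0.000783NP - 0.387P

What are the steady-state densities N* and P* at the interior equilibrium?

From dP/dt = 0 with P > 0: 0.000783N* = 0.387, so N* = 494.
Substitute into dN/dt = 0: 1.12(1 - 494/905) = 0.00292P*.
The bracket is 0.454, giving P* = 0.508/0.00292 = 174.

N* ≈ 494, P* ≈ 174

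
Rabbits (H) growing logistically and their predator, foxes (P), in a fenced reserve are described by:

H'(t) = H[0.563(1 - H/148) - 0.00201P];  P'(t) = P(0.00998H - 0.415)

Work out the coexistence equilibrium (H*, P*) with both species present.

From dP/dt = 0 with P > 0: 0.00998H* = 0.415, so H* = 41.6.
Substitute into dH/dt = 0: 0.563(1 - 41.6/148) = 0.00201P*.
The bracket is 0.719, giving P* = 0.405/0.00201 = 201.

H* ≈ 41.6, P* ≈ 201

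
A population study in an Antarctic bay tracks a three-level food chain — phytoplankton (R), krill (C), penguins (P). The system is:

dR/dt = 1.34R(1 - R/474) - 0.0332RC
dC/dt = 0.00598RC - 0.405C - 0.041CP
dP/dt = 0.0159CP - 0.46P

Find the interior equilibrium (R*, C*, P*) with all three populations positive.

From dP/dt = 0: 0.0159C* = 0.46, so C* = 28.9.
From dR/dt = 0: 1.34(1 - R*/474) = 0.0332·28.9, giving R* = 474·(1 - 0.717) = 134.
From dC/dt = 0: 0.00598·134 - 0.405 = 0.041P*, so P* = 0.398/0.041 = 9.7.

R* ≈ 134, C* ≈ 28.9, P* ≈ 9.7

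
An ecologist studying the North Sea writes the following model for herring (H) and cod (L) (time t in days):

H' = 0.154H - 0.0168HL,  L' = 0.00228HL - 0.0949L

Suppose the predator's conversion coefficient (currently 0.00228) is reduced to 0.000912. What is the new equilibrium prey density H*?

H* ≈ 104

At the interior fixed point, setting dL/dt = 0 with L > 0 fixes H* = (predator death rate)/(HL coefficient) — independent of the other coefficients.
With the change, H* = 0.0949/0.000912 = 104; it rises from 41.6.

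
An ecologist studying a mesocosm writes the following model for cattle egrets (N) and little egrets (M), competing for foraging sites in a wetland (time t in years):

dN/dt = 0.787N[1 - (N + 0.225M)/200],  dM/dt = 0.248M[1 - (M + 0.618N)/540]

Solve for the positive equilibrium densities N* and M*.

Setting both brackets to zero gives the nullclines N + 0.225M = 200 and 0.618N + M = 540.
Substituting M = 540 - 0.618N into the first: N(1 - 0.225·0.618) = 200 - 0.225·540.
So N* = 78.5/0.861 = 91.2, and then M* = 540 - 0.618·91.2 = 484.

N* ≈ 91.2, M* ≈ 484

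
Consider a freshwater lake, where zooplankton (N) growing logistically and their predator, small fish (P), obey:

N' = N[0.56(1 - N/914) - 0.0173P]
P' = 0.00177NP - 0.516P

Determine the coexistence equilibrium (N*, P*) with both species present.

N* ≈ 292, P* ≈ 22

From dP/dt = 0 with P > 0: 0.00177N* = 0.516, so N* = 292.
Substitute into dN/dt = 0: 0.56(1 - 292/914) = 0.0173P*.
The bracket is 0.681, giving P* = 0.381/0.0173 = 22.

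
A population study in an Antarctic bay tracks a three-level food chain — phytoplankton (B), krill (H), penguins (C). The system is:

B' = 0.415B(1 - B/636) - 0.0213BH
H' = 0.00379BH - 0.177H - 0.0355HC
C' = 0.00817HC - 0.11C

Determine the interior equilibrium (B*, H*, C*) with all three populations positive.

From dC/dt = 0: 0.00817H* = 0.11, so H* = 13.5.
From dB/dt = 0: 0.415(1 - B*/636) = 0.0213·13.5, giving B* = 636·(1 - 0.691) = 196.
From dH/dt = 0: 0.00379·196 - 0.177 = 0.0355C*, so C* = 0.568/0.0355 = 16.

B* ≈ 196, H* ≈ 13.5, C* ≈ 16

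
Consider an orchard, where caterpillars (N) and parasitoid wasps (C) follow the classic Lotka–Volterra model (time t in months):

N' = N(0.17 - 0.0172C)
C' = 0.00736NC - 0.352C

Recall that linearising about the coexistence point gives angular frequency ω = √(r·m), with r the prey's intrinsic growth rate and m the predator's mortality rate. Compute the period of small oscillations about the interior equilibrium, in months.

T ≈ 25.7 months

Here r = 0.17 and m = 0.352, so r·m = 0.0598.
ω = √0.0598 = 0.245 per month, hence T = 2π/ω ≈ 25.7 months.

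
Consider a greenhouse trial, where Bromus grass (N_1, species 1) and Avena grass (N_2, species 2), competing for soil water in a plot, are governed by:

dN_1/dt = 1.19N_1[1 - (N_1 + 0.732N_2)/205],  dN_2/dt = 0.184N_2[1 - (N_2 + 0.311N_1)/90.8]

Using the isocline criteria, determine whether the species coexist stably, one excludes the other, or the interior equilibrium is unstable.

stable coexistence

Compare the nullcline intercepts: K1/α12 = 205/0.732 = 280 > K2 = 90.8; K2/α21 = 90.8/0.311 = 292 > K1 = 205.
Since both inequalities hold, each species can invade when rare, so the interior equilibrium is stable.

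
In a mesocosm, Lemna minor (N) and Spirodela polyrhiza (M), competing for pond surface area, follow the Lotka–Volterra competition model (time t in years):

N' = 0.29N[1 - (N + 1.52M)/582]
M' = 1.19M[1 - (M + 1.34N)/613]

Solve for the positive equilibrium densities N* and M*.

N* ≈ 337, M* ≈ 161

Setting both brackets to zero gives the nullclines N + 1.52M = 582 and 1.34N + M = 613.
Substituting M = 613 - 1.34N into the first: N(1 - 1.52·1.34) = 582 - 1.52·613.
So N* = -350/-1.04 = 337, and then M* = 613 - 1.34·337 = 161.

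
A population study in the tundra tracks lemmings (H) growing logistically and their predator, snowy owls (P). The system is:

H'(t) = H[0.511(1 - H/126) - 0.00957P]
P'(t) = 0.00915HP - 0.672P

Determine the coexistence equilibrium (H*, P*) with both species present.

H* ≈ 73.4, P* ≈ 22.3

From dP/dt = 0 with P > 0: 0.00915H* = 0.672, so H* = 73.4.
Substitute into dH/dt = 0: 0.511(1 - 73.4/126) = 0.00957P*.
The bracket is 0.417, giving P* = 0.213/0.00957 = 22.3.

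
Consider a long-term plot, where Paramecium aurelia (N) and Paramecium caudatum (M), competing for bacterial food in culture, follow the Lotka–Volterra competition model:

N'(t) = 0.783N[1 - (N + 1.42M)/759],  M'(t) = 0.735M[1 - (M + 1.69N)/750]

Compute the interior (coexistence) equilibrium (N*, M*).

Setting both brackets to zero gives the nullclines N + 1.42M = 759 and 1.69N + M = 750.
Substituting M = 750 - 1.69N into the first: N(1 - 1.42·1.69) = 759 - 1.42·750.
So N* = -306/-1.4 = 219, and then M* = 750 - 1.69·219 = 381.

N* ≈ 219, M* ≈ 381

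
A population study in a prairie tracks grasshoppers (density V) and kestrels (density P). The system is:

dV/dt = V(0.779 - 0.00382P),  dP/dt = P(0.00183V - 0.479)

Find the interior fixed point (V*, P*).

V* ≈ 262, P* ≈ 204

Set dP/dt = 0 with P > 0: 0.00183V - 0.479 = 0, so V* = 0.479/0.00183 = 262.
Set dV/dt = 0 with V > 0: 0.779 - 0.00382P = 0, so P* = 0.779/0.00382 = 204.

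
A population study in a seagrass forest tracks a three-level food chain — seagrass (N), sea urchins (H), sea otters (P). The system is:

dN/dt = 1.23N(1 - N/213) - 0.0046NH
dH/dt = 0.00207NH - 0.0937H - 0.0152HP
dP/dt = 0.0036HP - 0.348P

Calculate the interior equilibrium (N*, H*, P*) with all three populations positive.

N* ≈ 136, H* ≈ 96.7, P* ≈ 12.4

From dP/dt = 0: 0.0036H* = 0.348, so H* = 96.7.
From dN/dt = 0: 1.23(1 - N*/213) = 0.0046·96.7, giving N* = 213·(1 - 0.362) = 136.
From dH/dt = 0: 0.00207·136 - 0.0937 = 0.0152P*, so P* = 0.188/0.0152 = 12.4.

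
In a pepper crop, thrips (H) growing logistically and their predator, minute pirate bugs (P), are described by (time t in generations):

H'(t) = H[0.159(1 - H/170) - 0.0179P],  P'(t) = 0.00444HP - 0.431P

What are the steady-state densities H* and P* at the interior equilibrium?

From dP/dt = 0 with P > 0: 0.00444H* = 0.431, so H* = 97.1.
Substitute into dH/dt = 0: 0.159(1 - 97.1/170) = 0.0179P*.
The bracket is 0.429, giving P* = 0.0682/0.0179 = 3.81.

H* ≈ 97.1, P* ≈ 3.81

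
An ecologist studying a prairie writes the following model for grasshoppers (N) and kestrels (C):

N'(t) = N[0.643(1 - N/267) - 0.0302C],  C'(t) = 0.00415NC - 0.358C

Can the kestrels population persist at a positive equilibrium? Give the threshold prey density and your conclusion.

Threshold N = 86.3; K > 86.3, so yes, the predator persists.

The predator equation gives dC/dt > 0 only when N > 0.358/0.00415 = 86.3.
Without the predator, N → K = 267. Since 267 > 86.3, the predator can invade and persist.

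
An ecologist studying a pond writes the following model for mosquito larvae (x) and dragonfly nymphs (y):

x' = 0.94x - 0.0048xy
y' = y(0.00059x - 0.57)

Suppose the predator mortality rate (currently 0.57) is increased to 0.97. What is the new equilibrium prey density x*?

At the interior fixed point, setting dy/dt = 0 with y > 0 fixes x* = (predator death rate)/(xy coefficient) — independent of the other coefficients.
With the change, x* = 0.97/0.00059 = 1640; it rises from 966.

x* ≈ 1640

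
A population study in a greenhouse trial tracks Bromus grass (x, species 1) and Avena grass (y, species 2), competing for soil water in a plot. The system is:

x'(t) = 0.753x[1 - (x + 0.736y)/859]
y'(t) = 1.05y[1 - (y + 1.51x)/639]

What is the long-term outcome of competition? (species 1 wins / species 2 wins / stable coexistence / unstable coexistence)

species 1 excludes species 2

Compare the nullcline intercepts: K1/α12 = 859/0.736 = 1170 > K2 = 639; K2/α21 = 639/1.51 = 423 < K1 = 859.
Since the inequalities point opposite ways, species 1 can invade but species 2 cannot.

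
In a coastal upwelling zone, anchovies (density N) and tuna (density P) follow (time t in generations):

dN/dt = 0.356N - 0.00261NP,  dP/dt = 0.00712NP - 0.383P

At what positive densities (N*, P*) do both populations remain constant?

Set dP/dt = 0 with P > 0: 0.00712N - 0.383 = 0, so N* = 0.383/0.00712 = 53.8.
Set dN/dt = 0 with N > 0: 0.356 - 0.00261P = 0, so P* = 0.356/0.00261 = 136.

N* ≈ 53.8, P* ≈ 136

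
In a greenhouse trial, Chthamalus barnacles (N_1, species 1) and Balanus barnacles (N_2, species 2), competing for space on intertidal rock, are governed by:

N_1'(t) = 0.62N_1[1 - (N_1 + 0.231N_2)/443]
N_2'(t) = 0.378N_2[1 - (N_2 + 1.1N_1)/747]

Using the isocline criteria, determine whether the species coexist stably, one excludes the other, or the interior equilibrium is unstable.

stable coexistence

Compare the nullcline intercepts: K1/α12 = 443/0.231 = 1920 > K2 = 747; K2/α21 = 747/1.1 = 679 > K1 = 443.
Since both inequalities hold, each species can invade when rare, so the interior equilibrium is stable.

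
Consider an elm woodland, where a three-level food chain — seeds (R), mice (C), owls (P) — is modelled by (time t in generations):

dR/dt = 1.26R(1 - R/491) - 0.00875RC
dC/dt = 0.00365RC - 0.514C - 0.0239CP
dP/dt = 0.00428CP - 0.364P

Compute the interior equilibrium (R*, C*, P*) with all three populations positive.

R* ≈ 201, C* ≈ 85, P* ≈ 9.19

From dP/dt = 0: 0.00428C* = 0.364, so C* = 85.
From dR/dt = 0: 1.26(1 - R*/491) = 0.00875·85, giving R* = 491·(1 - 0.591) = 201.
From dC/dt = 0: 0.00365·201 - 0.514 = 0.0239P*, so P* = 0.22/0.0239 = 9.19.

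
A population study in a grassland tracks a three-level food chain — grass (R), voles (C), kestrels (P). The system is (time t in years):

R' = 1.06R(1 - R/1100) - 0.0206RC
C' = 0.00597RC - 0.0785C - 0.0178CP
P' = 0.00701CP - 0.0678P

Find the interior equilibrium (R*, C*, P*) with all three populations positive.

From dP/dt = 0: 0.00701C* = 0.0678, so C* = 9.67.
From dR/dt = 0: 1.06(1 - R*/1100) = 0.0206·9.67, giving R* = 1100·(1 - 0.188) = 893.
From dC/dt = 0: 0.00597·893 - 0.0785 = 0.0178P*, so P* = 5.25/0.0178 = 295.

R* ≈ 893, C* ≈ 9.67, P* ≈ 295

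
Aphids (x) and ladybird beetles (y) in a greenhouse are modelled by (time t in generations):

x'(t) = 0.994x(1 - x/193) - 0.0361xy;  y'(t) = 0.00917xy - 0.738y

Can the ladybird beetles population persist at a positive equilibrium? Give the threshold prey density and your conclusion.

The predator equation gives dy/dt > 0 only when x > 0.738/0.00917 = 80.5.
Without the predator, x → K = 193. Since 193 > 80.5, the predator can invade and persist.

Threshold x = 80.5; K > 80.5, so yes, the predator persists.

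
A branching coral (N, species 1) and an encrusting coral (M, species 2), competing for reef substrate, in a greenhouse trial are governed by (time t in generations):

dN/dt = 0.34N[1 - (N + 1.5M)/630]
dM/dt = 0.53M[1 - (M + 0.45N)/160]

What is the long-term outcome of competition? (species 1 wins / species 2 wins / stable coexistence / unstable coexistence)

species 1 excludes species 2

Compare the nullcline intercepts: K1/α12 = 630/1.5 = 420 > K2 = 160; K2/α21 = 160/0.45 = 356 < K1 = 630.
Since the inequalities point opposite ways, species 1 can invade but species 2 cannot.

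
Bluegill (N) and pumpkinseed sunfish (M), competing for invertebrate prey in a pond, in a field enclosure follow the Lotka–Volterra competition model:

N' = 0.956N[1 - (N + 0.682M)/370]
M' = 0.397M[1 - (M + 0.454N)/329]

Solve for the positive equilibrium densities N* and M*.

N* ≈ 211, M* ≈ 233

Setting both brackets to zero gives the nullclines N + 0.682M = 370 and 0.454N + M = 329.
Substituting M = 329 - 0.454N into the first: N(1 - 0.682·0.454) = 370 - 0.682·329.
So N* = 146/0.69 = 211, and then M* = 329 - 0.454·211 = 233.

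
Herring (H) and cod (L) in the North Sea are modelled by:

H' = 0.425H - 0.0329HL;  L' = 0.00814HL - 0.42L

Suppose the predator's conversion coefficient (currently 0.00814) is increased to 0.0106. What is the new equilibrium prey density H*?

H* ≈ 39.6

At the interior fixed point, setting dL/dt = 0 with L > 0 fixes H* = (predator death rate)/(HL coefficient) — independent of the other coefficients.
With the change, H* = 0.42/0.0106 = 39.6; it falls from 51.6.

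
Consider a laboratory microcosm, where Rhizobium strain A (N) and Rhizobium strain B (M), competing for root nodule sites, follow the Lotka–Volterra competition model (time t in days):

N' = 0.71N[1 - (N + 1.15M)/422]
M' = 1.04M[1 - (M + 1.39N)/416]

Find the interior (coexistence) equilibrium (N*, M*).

Setting both brackets to zero gives the nullclines N + 1.15M = 422 and 1.39N + M = 416.
Substituting M = 416 - 1.39N into the first: N(1 - 1.15·1.39) = 422 - 1.15·416.
So N* = -56.4/-0.598 = 94.2, and then M* = 416 - 1.39·94.2 = 285.

N* ≈ 94.2, M* ≈ 285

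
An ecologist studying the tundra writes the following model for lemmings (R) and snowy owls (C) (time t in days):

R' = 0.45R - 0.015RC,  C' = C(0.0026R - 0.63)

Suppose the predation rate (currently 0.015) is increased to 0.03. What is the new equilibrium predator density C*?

C* ≈ 15

At the interior fixed point, setting dR/dt = 0 with R > 0 fixes C* = (prey growth rate)/(RC coefficient) — independent of the other coefficients.
With the change, C* = 0.45/0.03 = 15; it falls from 30.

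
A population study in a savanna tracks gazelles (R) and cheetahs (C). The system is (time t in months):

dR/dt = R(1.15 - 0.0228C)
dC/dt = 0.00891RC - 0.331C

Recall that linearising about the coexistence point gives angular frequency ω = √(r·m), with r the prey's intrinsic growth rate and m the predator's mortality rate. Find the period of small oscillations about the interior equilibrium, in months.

T ≈ 10.2 months

Here r = 1.15 and m = 0.331, so r·m = 0.381.
ω = √0.381 = 0.617 per month, hence T = 2π/ω ≈ 10.2 months.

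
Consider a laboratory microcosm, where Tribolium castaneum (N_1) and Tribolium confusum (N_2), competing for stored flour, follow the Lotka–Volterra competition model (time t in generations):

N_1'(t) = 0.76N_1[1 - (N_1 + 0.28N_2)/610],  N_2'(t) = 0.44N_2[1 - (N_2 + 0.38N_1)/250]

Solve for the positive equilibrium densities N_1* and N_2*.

Setting both brackets to zero gives the nullclines N_1 + 0.28N_2 = 610 and 0.38N_1 + N_2 = 250.
Substituting N_2 = 250 - 0.38N_1 into the first: N_1(1 - 0.28·0.38) = 610 - 0.28·250.
So N_1* = 540/0.894 = 604, and then N_2* = 250 - 0.38·604 = 20.4.

N_1* ≈ 604, N_2* ≈ 20.4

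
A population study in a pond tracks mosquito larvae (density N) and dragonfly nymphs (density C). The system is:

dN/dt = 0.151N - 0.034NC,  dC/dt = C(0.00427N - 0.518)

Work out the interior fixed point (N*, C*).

Set dC/dt = 0 with C > 0: 0.00427N - 0.518 = 0, so N* = 0.518/0.00427 = 121.
Set dN/dt = 0 with N > 0: 0.151 - 0.034C = 0, so C* = 0.151/0.034 = 4.44.

N* ≈ 121, C* ≈ 4.44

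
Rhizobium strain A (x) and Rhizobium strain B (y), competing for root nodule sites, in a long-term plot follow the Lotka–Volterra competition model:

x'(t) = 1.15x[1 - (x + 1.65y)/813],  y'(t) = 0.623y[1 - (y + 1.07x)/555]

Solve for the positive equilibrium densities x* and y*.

Setting both brackets to zero gives the nullclines x + 1.65y = 813 and 1.07x + y = 555.
Substituting y = 555 - 1.07x into the first: x(1 - 1.65·1.07) = 813 - 1.65·555.
So x* = -103/-0.766 = 134, and then y* = 555 - 1.07·134 = 411.

x* ≈ 134, y* ≈ 411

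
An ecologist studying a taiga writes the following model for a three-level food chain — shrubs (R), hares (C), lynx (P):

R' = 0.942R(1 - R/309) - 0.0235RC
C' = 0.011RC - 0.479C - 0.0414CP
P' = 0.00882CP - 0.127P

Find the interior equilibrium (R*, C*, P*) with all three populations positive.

From dP/dt = 0: 0.00882C* = 0.127, so C* = 14.4.
From dR/dt = 0: 0.942(1 - R*/309) = 0.0235·14.4, giving R* = 309·(1 - 0.359) = 198.
From dC/dt = 0: 0.011·198 - 0.479 = 0.0414P*, so P* = 1.7/0.0414 = 41.

R* ≈ 198, C* ≈ 14.4, P* ≈ 41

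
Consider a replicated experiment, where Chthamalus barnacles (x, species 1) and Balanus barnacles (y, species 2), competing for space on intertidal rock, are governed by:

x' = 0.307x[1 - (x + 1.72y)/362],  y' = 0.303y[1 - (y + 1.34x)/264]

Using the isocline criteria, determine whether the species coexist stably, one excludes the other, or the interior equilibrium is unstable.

unstable coexistence (outcome depends on initial conditions)

Compare the nullcline intercepts: K1/α12 = 362/1.72 = 210 < K2 = 264; K2/α21 = 264/1.34 = 197 < K1 = 362.
Since both are reversed, neither can invade when rare; the interior point is a saddle.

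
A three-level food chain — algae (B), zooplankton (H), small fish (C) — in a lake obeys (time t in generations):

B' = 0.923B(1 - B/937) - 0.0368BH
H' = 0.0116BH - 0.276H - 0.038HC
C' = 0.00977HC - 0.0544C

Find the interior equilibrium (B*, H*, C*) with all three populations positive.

From dC/dt = 0: 0.00977H* = 0.0544, so H* = 5.57.
From dB/dt = 0: 0.923(1 - B*/937) = 0.0368·5.57, giving B* = 937·(1 - 0.222) = 729.
From dH/dt = 0: 0.0116·729 - 0.276 = 0.038C*, so C* = 8.18/0.038 = 215.

B* ≈ 729, H* ≈ 5.57, C* ≈ 215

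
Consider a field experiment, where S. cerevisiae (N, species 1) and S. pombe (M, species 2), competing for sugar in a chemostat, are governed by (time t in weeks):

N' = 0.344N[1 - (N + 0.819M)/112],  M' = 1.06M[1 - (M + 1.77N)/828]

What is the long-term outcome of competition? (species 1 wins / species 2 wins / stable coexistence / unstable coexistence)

species 2 excludes species 1

Compare the nullcline intercepts: K1/α12 = 112/0.819 = 137 < K2 = 828; K2/α21 = 828/1.77 = 468 > K1 = 112.
Since the inequalities point opposite ways, species 2 can invade but species 1 cannot.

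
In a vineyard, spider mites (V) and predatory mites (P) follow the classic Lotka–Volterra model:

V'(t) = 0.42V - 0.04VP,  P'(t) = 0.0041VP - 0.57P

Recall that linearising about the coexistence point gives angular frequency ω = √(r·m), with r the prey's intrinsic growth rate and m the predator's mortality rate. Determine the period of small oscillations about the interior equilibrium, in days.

Here r = 0.42 and m = 0.57, so r·m = 0.239.
ω = √0.239 = 0.489 per day, hence T = 2π/ω ≈ 12.8 days.

T ≈ 12.8 days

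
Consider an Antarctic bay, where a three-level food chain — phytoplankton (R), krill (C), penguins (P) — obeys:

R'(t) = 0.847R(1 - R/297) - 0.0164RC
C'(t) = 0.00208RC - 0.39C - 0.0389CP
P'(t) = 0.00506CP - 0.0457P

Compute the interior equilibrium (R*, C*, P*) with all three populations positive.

R* ≈ 245, C* ≈ 9.03, P* ≈ 3.08

From dP/dt = 0: 0.00506C* = 0.0457, so C* = 9.03.
From dR/dt = 0: 0.847(1 - R*/297) = 0.0164·9.03, giving R* = 297·(1 - 0.175) = 245.
From dC/dt = 0: 0.00208·245 - 0.39 = 0.0389P*, so P* = 0.12/0.0389 = 3.08.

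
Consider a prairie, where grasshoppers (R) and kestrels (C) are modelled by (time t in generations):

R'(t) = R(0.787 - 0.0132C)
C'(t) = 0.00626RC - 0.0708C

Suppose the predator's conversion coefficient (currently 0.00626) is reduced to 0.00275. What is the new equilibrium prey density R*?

At the interior fixed point, setting dC/dt = 0 with C > 0 fixes R* = (predator death rate)/(RC coefficient) — independent of the other coefficients.
With the change, R* = 0.0708/0.00275 = 25.7; it rises from 11.3.

R* ≈ 25.7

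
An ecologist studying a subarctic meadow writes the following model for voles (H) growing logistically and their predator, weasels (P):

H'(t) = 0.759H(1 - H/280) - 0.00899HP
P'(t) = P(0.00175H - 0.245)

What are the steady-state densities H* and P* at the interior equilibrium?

From dP/dt = 0 with P > 0: 0.00175H* = 0.245, so H* = 140.
Substitute into dH/dt = 0: 0.759(1 - 140/280) = 0.00899P*.
The bracket is 0.5, giving P* = 0.38/0.00899 = 42.2.

H* ≈ 140, P* ≈ 42.2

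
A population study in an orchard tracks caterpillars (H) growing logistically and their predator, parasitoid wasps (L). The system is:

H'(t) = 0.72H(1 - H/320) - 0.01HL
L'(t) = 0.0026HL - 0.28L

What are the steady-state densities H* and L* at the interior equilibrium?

H* ≈ 108, L* ≈ 47.8

From dL/dt = 0 with L > 0: 0.0026H* = 0.28, so H* = 108.
Substitute into dH/dt = 0: 0.72(1 - 108/320) = 0.01L*.
The bracket is 0.663, giving L* = 0.478/0.01 = 47.8.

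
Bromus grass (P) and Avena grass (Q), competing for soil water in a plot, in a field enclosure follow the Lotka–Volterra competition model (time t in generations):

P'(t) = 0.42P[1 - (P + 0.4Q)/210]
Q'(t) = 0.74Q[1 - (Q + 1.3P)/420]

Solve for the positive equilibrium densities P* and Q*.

Setting both brackets to zero gives the nullclines P + 0.4Q = 210 and 1.3P + Q = 420.
Substituting Q = 420 - 1.3P into the first: P(1 - 0.4·1.3) = 210 - 0.4·420.
So P* = 42/0.48 = 87.5, and then Q* = 420 - 1.3·87.5 = 306.

P* ≈ 87.5, Q* ≈ 306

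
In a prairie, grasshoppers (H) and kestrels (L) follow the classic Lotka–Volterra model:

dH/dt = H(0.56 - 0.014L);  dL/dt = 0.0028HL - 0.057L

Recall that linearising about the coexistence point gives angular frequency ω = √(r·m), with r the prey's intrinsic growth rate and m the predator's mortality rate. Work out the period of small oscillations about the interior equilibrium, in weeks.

Here r = 0.56 and m = 0.057, so r·m = 0.0319.
ω = √0.0319 = 0.179 per week, hence T = 2π/ω ≈ 35.2 weeks.

T ≈ 35.2 weeks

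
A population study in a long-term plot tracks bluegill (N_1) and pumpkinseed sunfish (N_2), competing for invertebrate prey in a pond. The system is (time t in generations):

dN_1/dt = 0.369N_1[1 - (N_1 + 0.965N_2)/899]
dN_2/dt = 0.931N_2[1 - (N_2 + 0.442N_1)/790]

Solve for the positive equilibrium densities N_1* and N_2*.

N_1* ≈ 238, N_2* ≈ 685

Setting both brackets to zero gives the nullclines N_1 + 0.965N_2 = 899 and 0.442N_1 + N_2 = 790.
Substituting N_2 = 790 - 0.442N_1 into the first: N_1(1 - 0.965·0.442) = 899 - 0.965·790.
So N_1* = 137/0.573 = 238, and then N_2* = 790 - 0.442·238 = 685.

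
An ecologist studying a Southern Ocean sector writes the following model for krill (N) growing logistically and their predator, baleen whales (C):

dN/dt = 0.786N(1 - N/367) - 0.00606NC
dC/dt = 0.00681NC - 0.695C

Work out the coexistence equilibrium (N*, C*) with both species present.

From dC/dt = 0 with C > 0: 0.00681N* = 0.695, so N* = 102.
Substitute into dN/dt = 0: 0.786(1 - 102/367) = 0.00606C*.
The bracket is 0.722, giving C* = 0.567/0.00606 = 93.6.

N* ≈ 102, C* ≈ 93.6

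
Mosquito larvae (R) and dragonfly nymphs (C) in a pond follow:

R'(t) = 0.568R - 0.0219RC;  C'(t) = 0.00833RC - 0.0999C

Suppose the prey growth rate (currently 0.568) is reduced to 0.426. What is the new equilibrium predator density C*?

At the interior fixed point, setting dR/dt = 0 with R > 0 fixes C* = (prey growth rate)/(RC coefficient) — independent of the other coefficients.
With the change, C* = 0.426/0.0219 = 19.5; it falls from 25.9.

C* ≈ 19.5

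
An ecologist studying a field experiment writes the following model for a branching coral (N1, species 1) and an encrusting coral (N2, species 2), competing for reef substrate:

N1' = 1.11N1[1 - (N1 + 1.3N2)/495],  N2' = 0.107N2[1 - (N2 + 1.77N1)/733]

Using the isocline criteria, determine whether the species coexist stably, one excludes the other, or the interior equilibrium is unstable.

Compare the nullcline intercepts: K1/α12 = 495/1.3 = 381 < K2 = 733; K2/α21 = 733/1.77 = 414 < K1 = 495.
Since both are reversed, neither can invade when rare; the interior point is a saddle.

unstable coexistence (outcome depends on initial conditions)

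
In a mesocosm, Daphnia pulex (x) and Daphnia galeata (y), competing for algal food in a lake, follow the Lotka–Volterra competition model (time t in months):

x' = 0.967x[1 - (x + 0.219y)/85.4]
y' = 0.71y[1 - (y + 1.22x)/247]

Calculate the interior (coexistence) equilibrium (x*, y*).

Setting both brackets to zero gives the nullclines x + 0.219y = 85.4 and 1.22x + y = 247.
Substituting y = 247 - 1.22x into the first: x(1 - 0.219·1.22) = 85.4 - 0.219·247.
So x* = 31.3/0.733 = 42.7, and then y* = 247 - 1.22·42.7 = 195.

x* ≈ 42.7, y* ≈ 195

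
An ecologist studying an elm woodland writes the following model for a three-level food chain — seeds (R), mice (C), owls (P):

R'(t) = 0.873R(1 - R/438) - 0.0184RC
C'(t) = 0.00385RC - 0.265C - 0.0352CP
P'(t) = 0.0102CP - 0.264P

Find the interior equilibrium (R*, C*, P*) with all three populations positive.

R* ≈ 199, C* ≈ 25.9, P* ≈ 14.2

From dP/dt = 0: 0.0102C* = 0.264, so C* = 25.9.
From dR/dt = 0: 0.873(1 - R*/438) = 0.0184·25.9, giving R* = 438·(1 - 0.546) = 199.
From dC/dt = 0: 0.00385·199 - 0.265 = 0.0352P*, so P* = 0.501/0.0352 = 14.2.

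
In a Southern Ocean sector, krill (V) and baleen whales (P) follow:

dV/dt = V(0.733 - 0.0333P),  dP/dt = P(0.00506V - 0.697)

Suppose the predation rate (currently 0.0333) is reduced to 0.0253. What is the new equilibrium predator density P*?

P* ≈ 29

At the interior fixed point, setting dV/dt = 0 with V > 0 fixes P* = (prey growth rate)/(VP coefficient) — independent of the other coefficients.
With the change, P* = 0.733/0.0253 = 29; it rises from 22.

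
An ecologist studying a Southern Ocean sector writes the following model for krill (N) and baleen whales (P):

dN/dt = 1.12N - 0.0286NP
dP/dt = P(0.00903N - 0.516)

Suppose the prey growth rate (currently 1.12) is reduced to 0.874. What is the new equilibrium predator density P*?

P* ≈ 30.6

At the interior fixed point, setting dN/dt = 0 with N > 0 fixes P* = (prey growth rate)/(NP coefficient) — independent of the other coefficients.
With the change, P* = 0.874/0.0286 = 30.6; it falls from 39.2.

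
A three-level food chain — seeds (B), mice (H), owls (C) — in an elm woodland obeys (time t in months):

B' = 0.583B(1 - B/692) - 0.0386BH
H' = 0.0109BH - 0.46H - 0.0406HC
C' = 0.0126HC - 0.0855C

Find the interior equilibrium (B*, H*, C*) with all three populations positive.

B* ≈ 381, H* ≈ 6.79, C* ≈ 91

From dC/dt = 0: 0.0126H* = 0.0855, so H* = 6.79.
From dB/dt = 0: 0.583(1 - B*/692) = 0.0386·6.79, giving B* = 692·(1 - 0.449) = 381.
From dH/dt = 0: 0.0109·381 - 0.46 = 0.0406C*, so C* = 3.69/0.0406 = 91.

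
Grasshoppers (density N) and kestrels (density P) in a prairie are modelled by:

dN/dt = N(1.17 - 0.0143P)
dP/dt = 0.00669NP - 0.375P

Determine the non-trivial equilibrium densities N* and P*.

Set dP/dt = 0 with P > 0: 0.00669N - 0.375 = 0, so N* = 0.375/0.00669 = 56.1.
Set dN/dt = 0 with N > 0: 1.17 - 0.0143P = 0, so P* = 1.17/0.0143 = 81.8.

N* ≈ 56.1, P* ≈ 81.8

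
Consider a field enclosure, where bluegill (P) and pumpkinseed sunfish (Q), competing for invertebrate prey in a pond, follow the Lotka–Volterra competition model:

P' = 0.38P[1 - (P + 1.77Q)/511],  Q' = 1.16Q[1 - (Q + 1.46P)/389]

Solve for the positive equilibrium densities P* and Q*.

P* ≈ 112, Q* ≈ 225

Setting both brackets to zero gives the nullclines P + 1.77Q = 511 and 1.46P + Q = 389.
Substituting Q = 389 - 1.46P into the first: P(1 - 1.77·1.46) = 511 - 1.77·389.
So P* = -178/-1.58 = 112, and then Q* = 389 - 1.46·112 = 225.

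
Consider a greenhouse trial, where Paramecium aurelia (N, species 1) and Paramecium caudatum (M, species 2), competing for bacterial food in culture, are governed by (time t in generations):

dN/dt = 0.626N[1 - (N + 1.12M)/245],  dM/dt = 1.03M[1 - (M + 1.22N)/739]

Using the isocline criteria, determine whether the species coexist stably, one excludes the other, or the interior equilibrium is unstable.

species 2 excludes species 1

Compare the nullcline intercepts: K1/α12 = 245/1.12 = 219 < K2 = 739; K2/α21 = 739/1.22 = 606 > K1 = 245.
Since the inequalities point opposite ways, species 2 can invade but species 1 cannot.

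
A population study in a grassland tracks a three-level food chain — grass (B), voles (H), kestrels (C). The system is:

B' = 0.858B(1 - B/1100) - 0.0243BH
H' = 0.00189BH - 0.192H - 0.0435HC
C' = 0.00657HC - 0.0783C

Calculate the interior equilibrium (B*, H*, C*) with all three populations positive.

B* ≈ 729, H* ≈ 11.9, C* ≈ 27.2

From dC/dt = 0: 0.00657H* = 0.0783, so H* = 11.9.
From dB/dt = 0: 0.858(1 - B*/1100) = 0.0243·11.9, giving B* = 1100·(1 - 0.338) = 729.
From dH/dt = 0: 0.00189·729 - 0.192 = 0.0435C*, so C* = 1.19/0.0435 = 27.2.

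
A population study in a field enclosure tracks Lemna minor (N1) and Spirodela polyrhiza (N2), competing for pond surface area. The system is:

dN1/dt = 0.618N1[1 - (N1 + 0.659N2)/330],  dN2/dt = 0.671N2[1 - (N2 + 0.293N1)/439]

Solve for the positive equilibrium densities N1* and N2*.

Setting both brackets to zero gives the nullclines N1 + 0.659N2 = 330 and 0.293N1 + N2 = 439.
Substituting N2 = 439 - 0.293N1 into the first: N1(1 - 0.659·0.293) = 330 - 0.659·439.
So N1* = 40.7/0.807 = 50.4, and then N2* = 439 - 0.293·50.4 = 424.

N1* ≈ 50.4, N2* ≈ 424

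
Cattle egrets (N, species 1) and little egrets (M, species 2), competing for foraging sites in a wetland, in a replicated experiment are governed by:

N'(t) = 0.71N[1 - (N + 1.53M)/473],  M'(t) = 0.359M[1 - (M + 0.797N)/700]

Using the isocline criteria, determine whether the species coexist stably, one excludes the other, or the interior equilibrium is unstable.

species 2 excludes species 1

Compare the nullcline intercepts: K1/α12 = 473/1.53 = 309 < K2 = 700; K2/α21 = 700/0.797 = 878 > K1 = 473.
Since the inequalities point opposite ways, species 2 can invade but species 1 cannot.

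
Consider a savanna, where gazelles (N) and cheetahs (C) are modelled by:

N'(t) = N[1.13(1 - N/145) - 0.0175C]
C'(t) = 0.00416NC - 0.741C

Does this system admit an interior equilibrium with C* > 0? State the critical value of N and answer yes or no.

The predator equation gives dC/dt > 0 only when N > 0.741/0.00416 = 178.
Without the predator, N → K = 145. Since 145 < 178, the predator cannot invade.

Threshold N = 178; K < 178, so no, the predator goes extinct.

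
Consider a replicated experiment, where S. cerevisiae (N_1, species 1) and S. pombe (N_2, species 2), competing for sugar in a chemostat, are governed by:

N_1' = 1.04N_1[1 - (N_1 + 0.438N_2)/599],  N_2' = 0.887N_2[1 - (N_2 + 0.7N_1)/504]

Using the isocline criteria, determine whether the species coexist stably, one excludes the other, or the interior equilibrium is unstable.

Compare the nullcline intercepts: K1/α12 = 599/0.438 = 1370 > K2 = 504; K2/α21 = 504/0.7 = 720 > K1 = 599.
Since both inequalities hold, each species can invade when rare, so the interior equilibrium is stable.

stable coexistence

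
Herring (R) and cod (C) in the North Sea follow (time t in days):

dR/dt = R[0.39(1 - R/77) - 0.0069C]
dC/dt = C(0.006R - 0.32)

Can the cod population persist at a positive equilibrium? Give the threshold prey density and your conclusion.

The predator equation gives dC/dt > 0 only when R > 0.32/0.006 = 53.3.
Without the predator, R → K = 77. Since 77 > 53.3, the predator can invade and persist.

Threshold R = 53.3; K > 53.3, so yes, the predator persists.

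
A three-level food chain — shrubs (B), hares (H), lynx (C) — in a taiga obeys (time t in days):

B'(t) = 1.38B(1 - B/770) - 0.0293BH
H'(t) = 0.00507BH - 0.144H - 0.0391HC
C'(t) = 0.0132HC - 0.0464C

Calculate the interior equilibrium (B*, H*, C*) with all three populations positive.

From dC/dt = 0: 0.0132H* = 0.0464, so H* = 3.52.
From dB/dt = 0: 1.38(1 - B*/770) = 0.0293·3.52, giving B* = 770·(1 - 0.0746) = 713.
From dH/dt = 0: 0.00507·713 - 0.144 = 0.0391C*, so C* = 3.47/0.0391 = 88.7.

B* ≈ 713, H* ≈ 3.52, C* ≈ 88.7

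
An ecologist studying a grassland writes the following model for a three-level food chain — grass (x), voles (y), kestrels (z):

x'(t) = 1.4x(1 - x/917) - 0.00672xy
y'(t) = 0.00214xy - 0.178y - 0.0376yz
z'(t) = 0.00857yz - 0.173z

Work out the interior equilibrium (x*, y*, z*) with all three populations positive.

x* ≈ 828, y* ≈ 20.2, z* ≈ 42.4

From dz/dt = 0: 0.00857y* = 0.173, so y* = 20.2.
From dx/dt = 0: 1.4(1 - x*/917) = 0.00672·20.2, giving x* = 917·(1 - 0.0969) = 828.
From dy/dt = 0: 0.00214·828 - 0.178 = 0.0376z*, so z* = 1.59/0.0376 = 42.4.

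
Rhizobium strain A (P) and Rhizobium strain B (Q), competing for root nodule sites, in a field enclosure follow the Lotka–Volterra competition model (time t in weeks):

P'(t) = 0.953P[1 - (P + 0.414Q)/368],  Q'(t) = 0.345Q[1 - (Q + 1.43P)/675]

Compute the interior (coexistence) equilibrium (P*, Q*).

P* ≈ 217, Q* ≈ 365

Setting both brackets to zero gives the nullclines P + 0.414Q = 368 and 1.43P + Q = 675.
Substituting Q = 675 - 1.43P into the first: P(1 - 0.414·1.43) = 368 - 0.414·675.
So P* = 88.6/0.408 = 217, and then Q* = 675 - 1.43·217 = 365.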